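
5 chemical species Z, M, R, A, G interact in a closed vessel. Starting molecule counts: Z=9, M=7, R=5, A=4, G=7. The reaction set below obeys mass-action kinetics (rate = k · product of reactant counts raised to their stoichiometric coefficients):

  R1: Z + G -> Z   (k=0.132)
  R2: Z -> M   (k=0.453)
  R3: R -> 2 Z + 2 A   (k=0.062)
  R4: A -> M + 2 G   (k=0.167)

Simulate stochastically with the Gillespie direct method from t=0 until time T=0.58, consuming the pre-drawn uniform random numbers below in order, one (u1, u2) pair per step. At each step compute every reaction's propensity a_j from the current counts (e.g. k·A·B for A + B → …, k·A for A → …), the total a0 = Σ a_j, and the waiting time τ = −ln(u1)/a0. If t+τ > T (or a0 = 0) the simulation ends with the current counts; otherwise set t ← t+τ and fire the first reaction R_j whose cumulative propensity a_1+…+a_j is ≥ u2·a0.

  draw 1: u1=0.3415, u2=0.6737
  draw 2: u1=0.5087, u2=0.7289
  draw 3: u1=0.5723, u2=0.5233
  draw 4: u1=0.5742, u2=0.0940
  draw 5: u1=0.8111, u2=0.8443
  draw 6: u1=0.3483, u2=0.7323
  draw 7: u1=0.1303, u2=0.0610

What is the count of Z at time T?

Z at T = 5

t=0.000: Z=9 M=7 R=5 A=4 G=7
Draw 1: a1=8.316, a2=4.077, a3=0.310, a4=0.668, a0=13.371; τ=−ln(0.3415)/13.371=0.080 → t=0.080; u2·a0=0.6737·13.371=9.008; a1=8.316 < 9.008 ≤ a1+a2=12.393 → R2 fires; Z=8 M=8 R=5 A=4 G=7
Draw 2: a1=7.392, a2=3.624, a3=0.310, a4=0.668, a0=11.994; τ=−ln(0.5087)/11.994=0.056 → t=0.137; u2·a0=0.7289·11.994=8.742; a1=7.392 < 8.742 ≤ a1+a2=11.016 → R2 fires; Z=7 M=9 R=5 A=4 G=7
Draw 3: a1=6.468, a2=3.171, a3=0.310, a4=0.668, a0=10.617; τ=−ln(0.5723)/10.617=0.053 → t=0.189; u2·a0=0.5233·10.617=5.556 ≤ a1=6.468 → R1 fires; Z=7 M=9 R=5 A=4 G=6
Draw 4: a1=5.544, a2=3.171, a3=0.310, a4=0.668, a0=9.693; τ=−ln(0.5742)/9.693=0.057 → t=0.247; u2·a0=0.0940·9.693=0.911 ≤ a1=5.544 → R1 fires; Z=7 M=9 R=5 A=4 G=5
Draw 5: a1=4.620, a2=3.171, a3=0.310, a4=0.668, a0=8.769; τ=−ln(0.8111)/8.769=0.024 → t=0.270; u2·a0=0.8443·8.769=7.404; a1=4.620 < 7.404 ≤ a1+a2=7.791 → R2 fires; Z=6 M=10 R=5 A=4 G=5
Draw 6: a1=3.960, a2=2.718, a3=0.310, a4=0.668, a0=7.656; τ=−ln(0.3483)/7.656=0.138 → t=0.408; u2·a0=0.7323·7.656=5.606; a1=3.960 < 5.606 ≤ a1+a2=6.678 → R2 fires; Z=5 M=11 R=5 A=4 G=5
Draw 7: a1=3.300, a2=2.265, a3=0.310, a4=0.668, a0=6.543; τ=−ln(0.1303)/6.543=0.311 → t=0.720 > T=0.58: stop.
Read off Z at T=0.58: 5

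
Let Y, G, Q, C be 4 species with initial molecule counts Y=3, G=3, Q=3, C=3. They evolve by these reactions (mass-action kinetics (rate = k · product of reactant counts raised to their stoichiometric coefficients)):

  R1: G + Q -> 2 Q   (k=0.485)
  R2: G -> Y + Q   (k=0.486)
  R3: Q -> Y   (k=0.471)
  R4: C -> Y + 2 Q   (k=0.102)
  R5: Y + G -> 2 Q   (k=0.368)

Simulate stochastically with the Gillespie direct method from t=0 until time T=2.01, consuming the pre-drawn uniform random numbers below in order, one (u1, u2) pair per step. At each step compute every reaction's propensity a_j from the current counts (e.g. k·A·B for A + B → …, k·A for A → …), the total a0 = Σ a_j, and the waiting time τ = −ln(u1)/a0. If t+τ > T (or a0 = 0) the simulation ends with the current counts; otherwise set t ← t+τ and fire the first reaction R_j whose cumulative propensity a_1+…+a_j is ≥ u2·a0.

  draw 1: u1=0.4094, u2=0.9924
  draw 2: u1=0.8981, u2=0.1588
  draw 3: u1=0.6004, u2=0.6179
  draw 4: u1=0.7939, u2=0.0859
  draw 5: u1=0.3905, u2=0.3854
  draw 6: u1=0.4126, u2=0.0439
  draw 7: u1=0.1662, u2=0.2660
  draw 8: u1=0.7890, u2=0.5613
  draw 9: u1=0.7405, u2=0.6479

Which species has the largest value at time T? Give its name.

Dominant species at T: Y

t=0.000: Y=3 G=3 Q=3 C=3
Draw 1: a1=4.365, a2=1.458, a3=1.413, a4=0.306, a5=3.312, a0=10.854; τ=−ln(0.4094)/10.854=0.082 → t=0.082; u2·a0=0.9924·10.854=10.772; a1+…+a4=7.542 < 10.772 ≤ a1+…+a5=10.854 → R5 fires; Y=2 G=2 Q=5 C=3
Draw 2: a1=4.850, a2=0.972, a3=2.355, a4=0.306, a5=1.472, a0=9.955; τ=−ln(0.8981)/9.955=0.011 → t=0.093; u2·a0=0.1588·9.955=1.581 ≤ a1=4.850 → R1 fires; Y=2 G=1 Q=6 C=3
Draw 3: a1=2.910, a2=0.486, a3=2.826, a4=0.306, a5=0.736, a0=7.264; τ=−ln(0.6004)/7.264=0.070 → t=0.163; u2·a0=0.6179·7.264=4.488; a1+a2=3.396 < 4.488 ≤ a1+…+a3=6.222 → R3 fires; Y=3 G=1 Q=5 C=3
Draw 4: a1=2.425, a2=0.486, a3=2.355, a4=0.306, a5=1.104, a0=6.676; τ=−ln(0.7939)/6.676=0.035 → t=0.198; u2·a0=0.0859·6.676=0.573 ≤ a1=2.425 → R1 fires; Y=3 G=0 Q=6 C=3
Draw 5: a1=0.000, a2=0.000, a3=2.826, a4=0.306, a5=0.000, a0=3.132; τ=−ln(0.3905)/3.132=0.300 → t=0.498; u2·a0=0.3854·3.132=1.207; a1+a2=0.000 < 1.207 ≤ a1+…+a3=2.826 → R3 fires; Y=4 G=0 Q=5 C=3
Draw 6: a1=0.000, a2=0.000, a3=2.355, a4=0.306, a5=0.000, a0=2.661; τ=−ln(0.4126)/2.661=0.333 → t=0.831; u2·a0=0.0439·2.661=0.117; a1+a2=0.000 < 0.117 ≤ a1+…+a3=2.355 → R3 fires; Y=5 G=0 Q=4 C=3
Draw 7: a1=0.000, a2=0.000, a3=1.884, a4=0.306, a5=0.000, a0=2.190; τ=−ln(0.1662)/2.190=0.819 → t=1.650; u2·a0=0.2660·2.190=0.583; a1+a2=0.000 < 0.583 ≤ a1+…+a3=1.884 → R3 fires; Y=6 G=0 Q=3 C=3
Draw 8: a1=0.000, a2=0.000, a3=1.413, a4=0.306, a5=0.000, a0=1.719; τ=−ln(0.7890)/1.719=0.138 → t=1.788; u2·a0=0.5613·1.719=0.965; a1+a2=0.000 < 0.965 ≤ a1+…+a3=1.413 → R3 fires; Y=7 G=0 Q=2 C=3
Draw 9: a1=0.000, a2=0.000, a3=0.942, a4=0.306, a5=0.000, a0=1.248; τ=−ln(0.7405)/1.248=0.241 → t=2.029 > T=2.01: stop.
At T=2.01: Y=7 G=0 Q=2 C=3; the largest is Y.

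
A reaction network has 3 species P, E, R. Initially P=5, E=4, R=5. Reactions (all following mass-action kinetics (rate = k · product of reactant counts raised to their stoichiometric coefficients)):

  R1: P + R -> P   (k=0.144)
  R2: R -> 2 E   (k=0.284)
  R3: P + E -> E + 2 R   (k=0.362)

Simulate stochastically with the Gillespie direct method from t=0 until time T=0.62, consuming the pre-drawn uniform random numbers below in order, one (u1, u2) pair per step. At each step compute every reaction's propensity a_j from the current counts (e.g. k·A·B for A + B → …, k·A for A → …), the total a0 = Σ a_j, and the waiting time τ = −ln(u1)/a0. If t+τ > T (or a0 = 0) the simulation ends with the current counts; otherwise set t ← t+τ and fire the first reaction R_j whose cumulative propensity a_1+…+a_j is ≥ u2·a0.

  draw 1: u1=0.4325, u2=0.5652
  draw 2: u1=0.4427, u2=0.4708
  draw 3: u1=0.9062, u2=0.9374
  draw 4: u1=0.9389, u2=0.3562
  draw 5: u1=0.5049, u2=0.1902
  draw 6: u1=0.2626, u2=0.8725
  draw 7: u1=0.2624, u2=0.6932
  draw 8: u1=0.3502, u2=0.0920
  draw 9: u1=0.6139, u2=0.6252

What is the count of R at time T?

t=0.000: P=5 E=4 R=5
Draw 1: a1=3.600, a2=1.420, a3=7.240, a0=12.260; τ=−ln(0.4325)/12.260=0.068 → t=0.068; u2·a0=0.5652·12.260=6.929; a1+a2=5.020 < 6.929 ≤ a1+…+a3=12.260 → R3 fires; P=4 E=4 R=7
Draw 2: a1=4.032, a2=1.988, a3=5.792, a0=11.812; τ=−ln(0.4427)/11.812=0.069 → t=0.137; u2·a0=0.4708·11.812=5.561; a1=4.032 < 5.561 ≤ a1+a2=6.020 → R2 fires; P=4 E=6 R=6
Draw 3: a1=3.456, a2=1.704, a3=8.688, a0=13.848; τ=−ln(0.9062)/13.848=0.007 → t=0.144; u2·a0=0.9374·13.848=12.981; a1+a2=5.160 < 12.981 ≤ a1+…+a3=13.848 → R3 fires; P=3 E=6 R=8
Draw 4: a1=3.456, a2=2.272, a3=6.516, a0=12.244; τ=−ln(0.9389)/12.244=0.005 → t=0.150; u2·a0=0.3562·12.244=4.361; a1=3.456 < 4.361 ≤ a1+a2=5.728 → R2 fires; P=3 E=8 R=7
Draw 5: a1=3.024, a2=1.988, a3=8.688, a0=13.700; τ=−ln(0.5049)/13.700=0.050 → t=0.199; u2·a0=0.1902·13.700=2.606 ≤ a1=3.024 → R1 fires; P=3 E=8 R=6
Draw 6: a1=2.592, a2=1.704, a3=8.688, a0=12.984; τ=−ln(0.2626)/12.984=0.103 → t=0.302; u2·a0=0.8725·12.984=11.329; a1+a2=4.296 < 11.329 ≤ a1+…+a3=12.984 → R3 fires; P=2 E=8 R=8
Draw 7: a1=2.304, a2=2.272, a3=5.792, a0=10.368; τ=−ln(0.2624)/10.368=0.129 → t=0.432; u2·a0=0.6932·10.368=7.187; a1+a2=4.576 < 7.187 ≤ a1+…+a3=10.368 → R3 fires; P=1 E=8 R=10
Draw 8: a1=1.440, a2=2.840, a3=2.896, a0=7.176; τ=−ln(0.3502)/7.176=0.146 → t=0.578; u2·a0=0.0920·7.176=0.660 ≤ a1=1.440 → R1 fires; P=1 E=8 R=9
Draw 9: a1=1.296, a2=2.556, a3=2.896, a0=6.748; τ=−ln(0.6139)/6.748=0.072 → t=0.650 > T=0.62: stop.
Read off R at T=0.62: 9

R at T = 9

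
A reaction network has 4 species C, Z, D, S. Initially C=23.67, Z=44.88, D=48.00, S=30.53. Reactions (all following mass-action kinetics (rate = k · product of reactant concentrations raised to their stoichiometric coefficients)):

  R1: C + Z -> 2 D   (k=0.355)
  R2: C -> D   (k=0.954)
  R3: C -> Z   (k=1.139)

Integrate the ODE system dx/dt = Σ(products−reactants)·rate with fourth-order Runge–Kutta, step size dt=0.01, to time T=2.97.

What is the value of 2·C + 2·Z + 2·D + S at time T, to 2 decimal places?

Check how each reaction changes W = 2·C + 2·Z + 2·D + S (weight of products minus weight of reactants):
R1: C + Z -> 2 D: (2·2) − (2·1 + 2·1) = 4 − 4 = 0
R2: C -> D: (2·1) − (2·1) = 2 − 2 = 0
R3: C -> Z: (2·1) − (2·1) = 2 − 2 = 0
Every reaction leaves W unchanged, so W is conserved and no simulation is needed: W(T) = W(0) = 2·23.67 + 2·44.88 + 2·48.00 + 30.53 = 263.63

Value at T = 263.63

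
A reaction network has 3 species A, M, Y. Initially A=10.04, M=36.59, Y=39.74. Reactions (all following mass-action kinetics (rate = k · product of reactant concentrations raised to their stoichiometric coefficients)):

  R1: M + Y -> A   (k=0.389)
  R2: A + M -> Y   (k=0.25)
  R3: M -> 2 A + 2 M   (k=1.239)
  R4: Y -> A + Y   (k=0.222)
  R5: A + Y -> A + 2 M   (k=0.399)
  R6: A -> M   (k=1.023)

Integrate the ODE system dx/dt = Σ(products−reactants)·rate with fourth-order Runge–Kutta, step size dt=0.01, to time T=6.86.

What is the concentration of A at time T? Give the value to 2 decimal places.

A at T = 14.22

RK4 with dt=0.01: 686 steps to T=6.86. Trajectory (selected grid times):
t=0.00: A=10.04 M=36.59 Y=39.74
t=0.76: A=17.00 M=19.54 Y=5.92
t=1.52: A=14.88 M=17.27 Y=5.11
t=2.29: A=14.39 M=16.75 Y=4.93
t=3.05: A=14.27 M=16.62 Y=4.88
t=3.81: A=14.24 M=16.58 Y=4.87
t=4.57: A=14.23 M=16.57 Y=4.86
t=5.34: A=14.23 M=16.57 Y=4.86
t=6.10: A=14.22 M=16.57 Y=4.86
t=6.86: A=14.22 M=16.57 Y=4.86
Read off A at T=6.86: 14.22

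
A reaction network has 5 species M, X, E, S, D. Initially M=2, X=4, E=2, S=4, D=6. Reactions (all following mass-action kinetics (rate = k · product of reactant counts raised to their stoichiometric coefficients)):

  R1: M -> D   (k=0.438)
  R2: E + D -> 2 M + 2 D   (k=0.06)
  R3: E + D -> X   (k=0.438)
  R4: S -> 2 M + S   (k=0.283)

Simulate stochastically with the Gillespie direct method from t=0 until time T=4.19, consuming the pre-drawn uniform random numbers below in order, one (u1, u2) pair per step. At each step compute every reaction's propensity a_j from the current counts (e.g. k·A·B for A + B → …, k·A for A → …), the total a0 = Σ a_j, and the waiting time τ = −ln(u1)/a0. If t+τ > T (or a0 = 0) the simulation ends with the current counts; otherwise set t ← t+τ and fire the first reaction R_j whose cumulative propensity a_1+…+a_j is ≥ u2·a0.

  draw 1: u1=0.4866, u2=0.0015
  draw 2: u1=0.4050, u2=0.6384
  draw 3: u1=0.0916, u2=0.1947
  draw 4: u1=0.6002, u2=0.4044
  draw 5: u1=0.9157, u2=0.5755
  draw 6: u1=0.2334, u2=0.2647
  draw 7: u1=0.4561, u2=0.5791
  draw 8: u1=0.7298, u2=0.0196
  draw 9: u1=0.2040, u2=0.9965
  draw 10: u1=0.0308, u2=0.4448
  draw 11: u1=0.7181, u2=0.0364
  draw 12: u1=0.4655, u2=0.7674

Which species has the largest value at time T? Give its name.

Dominant species at T: D

t=0.000: M=2 X=4 E=2 S=4 D=6
Draw 1: a1=0.876, a2=0.720, a3=5.256, a4=1.132, a0=7.984; τ=−ln(0.4866)/7.984=0.090 → t=0.090; u2·a0=0.0015·7.984=0.012 ≤ a1=0.876 → R1 fires; M=1 X=4 E=2 S=4 D=7
Draw 2: a1=0.438, a2=0.840, a3=6.132, a4=1.132, a0=8.542; τ=−ln(0.4050)/8.542=0.106 → t=0.196; u2·a0=0.6384·8.542=5.453; a1+a2=1.278 < 5.453 ≤ a1+…+a3=7.410 → R3 fires; M=1 X=5 E=1 S=4 D=6
Draw 3: a1=0.438, a2=0.360, a3=2.628, a4=1.132, a0=4.558; τ=−ln(0.0916)/4.558=0.524 → t=0.720; u2·a0=0.1947·4.558=0.887; a1+a2=0.798 < 0.887 ≤ a1+…+a3=3.426 → R3 fires; M=1 X=6 E=0 S=4 D=5
Draw 4: a1=0.438, a2=0.000, a3=0.000, a4=1.132, a0=1.570; τ=−ln(0.6002)/1.570=0.325 → t=1.046; u2·a0=0.4044·1.570=0.635; a1+…+a3=0.438 < 0.635 ≤ a1+…+a4=1.570 → R4 fires; M=3 X=6 E=0 S=4 D=5
Draw 5: a1=1.314, a2=0.000, a3=0.000, a4=1.132, a0=2.446; τ=−ln(0.9157)/2.446=0.036 → t=1.082; u2·a0=0.5755·2.446=1.408; a1+…+a3=1.314 < 1.408 ≤ a1+…+a4=2.446 → R4 fires; M=5 X=6 E=0 S=4 D=5
Draw 6: a1=2.190, a2=0.000, a3=0.000, a4=1.132, a0=3.322; τ=−ln(0.2334)/3.322=0.438 → t=1.520; u2·a0=0.2647·3.322=0.879 ≤ a1=2.190 → R1 fires; M=4 X=6 E=0 S=4 D=6
Draw 7: a1=1.752, a2=0.000, a3=0.000, a4=1.132, a0=2.884; τ=−ln(0.4561)/2.884=0.272 → t=1.792; u2·a0=0.5791·2.884=1.670 ≤ a1=1.752 → R1 fires; M=3 X=6 E=0 S=4 D=7
Draw 8: a1=1.314, a2=0.000, a3=0.000, a4=1.132, a0=2.446; τ=−ln(0.7298)/2.446=0.129 → t=1.921; u2·a0=0.0196·2.446=0.048 ≤ a1=1.314 → R1 fires; M=2 X=6 E=0 S=4 D=8
Draw 9: a1=0.876, a2=0.000, a3=0.000, a4=1.132, a0=2.008; τ=−ln(0.2040)/2.008=0.792 → t=2.712; u2·a0=0.9965·2.008=2.001; a1+…+a3=0.876 < 2.001 ≤ a1+…+a4=2.008 → R4 fires; M=4 X=6 E=0 S=4 D=8
Draw 10: a1=1.752, a2=0.000, a3=0.000, a4=1.132, a0=2.884; τ=−ln(0.0308)/2.884=1.207 → t=3.919; u2·a0=0.4448·2.884=1.283 ≤ a1=1.752 → R1 fires; M=3 X=6 E=0 S=4 D=9
Draw 11: a1=1.314, a2=0.000, a3=0.000, a4=1.132, a0=2.446; τ=−ln(0.7181)/2.446=0.135 → t=4.054; u2·a0=0.0364·2.446=0.089 ≤ a1=1.314 → R1 fires; M=2 X=6 E=0 S=4 D=10
Draw 12: a1=0.876, a2=0.000, a3=0.000, a4=1.132, a0=2.008; τ=−ln(0.4655)/2.008=0.381 → t=4.435 > T=4.19: stop.
At T=4.19: M=2 X=6 E=0 S=4 D=10; the largest is D.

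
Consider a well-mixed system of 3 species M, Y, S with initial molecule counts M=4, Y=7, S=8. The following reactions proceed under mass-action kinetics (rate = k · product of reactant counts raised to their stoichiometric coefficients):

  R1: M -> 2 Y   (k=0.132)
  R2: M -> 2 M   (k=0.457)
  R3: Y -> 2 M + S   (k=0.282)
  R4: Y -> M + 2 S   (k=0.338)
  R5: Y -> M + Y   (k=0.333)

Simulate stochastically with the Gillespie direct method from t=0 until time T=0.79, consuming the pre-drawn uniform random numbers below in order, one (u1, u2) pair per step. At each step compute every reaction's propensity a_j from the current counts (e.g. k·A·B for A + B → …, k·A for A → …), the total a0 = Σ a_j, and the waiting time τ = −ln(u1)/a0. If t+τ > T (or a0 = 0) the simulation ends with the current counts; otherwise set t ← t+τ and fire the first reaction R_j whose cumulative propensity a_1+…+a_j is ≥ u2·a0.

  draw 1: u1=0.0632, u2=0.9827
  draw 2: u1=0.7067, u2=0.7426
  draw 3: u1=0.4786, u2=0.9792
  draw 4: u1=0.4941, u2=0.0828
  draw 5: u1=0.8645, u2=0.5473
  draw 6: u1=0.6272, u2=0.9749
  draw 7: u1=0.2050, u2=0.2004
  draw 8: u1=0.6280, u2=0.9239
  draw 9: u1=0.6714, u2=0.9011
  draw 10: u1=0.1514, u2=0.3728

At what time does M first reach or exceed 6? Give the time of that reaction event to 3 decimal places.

t=0.000: M=4 Y=7 S=8
Draw 1: a1=0.528, a2=1.828, a3=1.974, a4=2.366, a5=2.331, a0=9.027; τ=−ln(0.0632)/9.027=0.306 → t=0.306; u2·a0=0.9827·9.027=8.871; a1+…+a4=6.696 < 8.871 ≤ a1+…+a5=9.027 → R5 fires; M=5 Y=7 S=8
Draw 2: a1=0.660, a2=2.285, a3=1.974, a4=2.366, a5=2.331, a0=9.616; τ=−ln(0.7067)/9.616=0.036 → t=0.342; u2·a0=0.7426·9.616=7.141; a1+…+a3=4.919 < 7.141 ≤ a1+…+a4=7.285 → R4 fires; M=6 Y=6 S=10
Draw 3: a1=0.792, a2=2.742, a3=1.692, a4=2.028, a5=1.998, a0=9.252; τ=−ln(0.4786)/9.252=0.080 → t=0.422; u2·a0=0.9792·9.252=9.060; a1+…+a4=7.254 < 9.060 ≤ a1+…+a5=9.252 → R5 fires; M=7 Y=6 S=10
Draw 4: a1=0.924, a2=3.199, a3=1.692, a4=2.028, a5=1.998, a0=9.841; τ=−ln(0.4941)/9.841=0.072 → t=0.493; u2·a0=0.0828·9.841=0.815 ≤ a1=0.924 → R1 fires; M=6 Y=8 S=10
Draw 5: a1=0.792, a2=2.742, a3=2.256, a4=2.704, a5=2.664, a0=11.158; τ=−ln(0.8645)/11.158=0.013 → t=0.506; u2·a0=0.5473·11.158=6.107; a1+…+a3=5.790 < 6.107 ≤ a1+…+a4=8.494 → R4 fires; M=7 Y=7 S=12
Draw 6: a1=0.924, a2=3.199, a3=1.974, a4=2.366, a5=2.331, a0=10.794; τ=−ln(0.6272)/10.794=0.043 → t=0.550; u2·a0=0.9749·10.794=10.523; a1+…+a4=8.463 < 10.523 ≤ a1+…+a5=10.794 → R5 fires; M=8 Y=7 S=12
Draw 7: a1=1.056, a2=3.656, a3=1.974, a4=2.366, a5=2.331, a0=11.383; τ=−ln(0.2050)/11.383=0.139 → t=0.689; u2·a0=0.2004·11.383=2.281; a1=1.056 < 2.281 ≤ a1+a2=4.712 → R2 fires; M=9 Y=7 S=12
Draw 8: a1=1.188, a2=4.113, a3=1.974, a4=2.366, a5=2.331, a0=11.972; τ=−ln(0.6280)/11.972=0.039 → t=0.728; u2·a0=0.9239·11.972=11.061; a1+…+a4=9.641 < 11.061 ≤ a1+…+a5=11.972 → R5 fires; M=10 Y=7 S=12
Draw 9: a1=1.320, a2=4.570, a3=1.974, a4=2.366, a5=2.331, a0=12.561; τ=−ln(0.6714)/12.561=0.032 → t=0.759; u2·a0=0.9011·12.561=11.319; a1+…+a4=10.230 < 11.319 ≤ a1+…+a5=12.561 → R5 fires; M=11 Y=7 S=12
Draw 10: a1=1.452, a2=5.027, a3=1.974, a4=2.366, a5=2.331, a0=13.150; τ=−ln(0.1514)/13.150=0.144 → t=0.903 > T=0.79: stop.
M first becomes ≥ 6 when it reaches 6 at the event at t=0.342.

Threshold first reached at t = 0.342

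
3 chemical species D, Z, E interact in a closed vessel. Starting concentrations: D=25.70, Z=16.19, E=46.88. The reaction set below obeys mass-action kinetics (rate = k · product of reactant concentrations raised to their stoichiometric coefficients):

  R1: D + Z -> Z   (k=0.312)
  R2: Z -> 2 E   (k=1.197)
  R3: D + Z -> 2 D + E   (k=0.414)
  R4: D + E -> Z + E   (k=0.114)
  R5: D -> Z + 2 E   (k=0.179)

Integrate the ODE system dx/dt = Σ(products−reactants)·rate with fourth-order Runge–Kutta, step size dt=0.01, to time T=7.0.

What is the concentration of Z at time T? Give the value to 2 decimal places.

Z at T = 0.01

RK4 with dt=0.01: 700 steps to T=7.0. Trajectory (selected grid times):
t=0.00: D=25.70 Z=16.19 E=46.88
t=0.78: D=0.04 Z=9.65 E=99.60
t=1.56: D=0.00 Z=3.80 E=111.35
t=2.33: D=0.00 Z=1.51 E=115.93
t=3.11: D=0.00 Z=0.60 E=117.77
t=3.89: D=0.00 Z=0.23 E=118.49
t=4.67: D=0.00 Z=0.09 E=118.78
t=5.44: D=0.00 Z=0.04 E=118.89
t=6.22: D=0.00 Z=0.01 E=118.93
t=7.00: D=0.00 Z=0.01 E=118.95
Read off Z at T=7.0: 0.01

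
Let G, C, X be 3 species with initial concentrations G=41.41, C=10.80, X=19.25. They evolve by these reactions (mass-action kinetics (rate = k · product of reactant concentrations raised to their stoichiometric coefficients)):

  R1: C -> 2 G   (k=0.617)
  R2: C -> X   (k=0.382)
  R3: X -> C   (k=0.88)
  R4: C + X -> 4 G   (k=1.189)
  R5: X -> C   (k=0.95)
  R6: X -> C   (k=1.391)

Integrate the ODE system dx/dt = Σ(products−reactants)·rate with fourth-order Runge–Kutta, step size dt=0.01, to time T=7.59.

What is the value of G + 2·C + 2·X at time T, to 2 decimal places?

Value at T = 101.51

Check how each reaction changes W = G + 2·C + 2·X (weight of products minus weight of reactants):
R1: C -> 2 G: (1·2) − (2·1) = 2 − 2 = 0
R2: C -> X: (2·1) − (2·1) = 2 − 2 = 0
R3: X -> C: (2·1) − (2·1) = 2 − 2 = 0
R4: C + X -> 4 G: (1·4) − (2·1 + 2·1) = 4 − 4 = 0
R5: X -> C: (2·1) − (2·1) = 2 − 2 = 0
R6: X -> C: (2·1) − (2·1) = 2 − 2 = 0
Every reaction leaves W unchanged, so W is conserved and no simulation is needed: W(T) = W(0) = 41.41 + 2·10.80 + 2·19.25 = 101.51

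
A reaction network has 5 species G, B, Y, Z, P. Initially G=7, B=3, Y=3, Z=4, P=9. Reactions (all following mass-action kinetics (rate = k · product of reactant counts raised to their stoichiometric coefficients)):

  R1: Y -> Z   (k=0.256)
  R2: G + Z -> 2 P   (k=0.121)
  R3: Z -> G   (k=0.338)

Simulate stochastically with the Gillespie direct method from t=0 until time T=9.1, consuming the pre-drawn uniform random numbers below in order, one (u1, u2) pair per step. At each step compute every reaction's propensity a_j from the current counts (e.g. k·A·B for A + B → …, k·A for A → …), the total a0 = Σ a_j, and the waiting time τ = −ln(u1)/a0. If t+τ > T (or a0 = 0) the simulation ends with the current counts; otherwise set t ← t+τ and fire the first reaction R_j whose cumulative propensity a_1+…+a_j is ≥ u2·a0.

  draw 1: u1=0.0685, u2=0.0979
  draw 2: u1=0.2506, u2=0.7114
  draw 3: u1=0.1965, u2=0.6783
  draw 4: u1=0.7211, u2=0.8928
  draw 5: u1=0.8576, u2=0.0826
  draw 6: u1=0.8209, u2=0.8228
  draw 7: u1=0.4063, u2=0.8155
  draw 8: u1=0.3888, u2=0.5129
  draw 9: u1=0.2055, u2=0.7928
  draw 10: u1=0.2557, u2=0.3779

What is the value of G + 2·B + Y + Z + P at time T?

Check how each reaction changes W = G + 2·B + Y + Z + P (weight of products minus weight of reactants):
R1: Y -> Z: (1·1) − (1·1) = 1 − 1 = 0
R2: G + Z -> 2 P: (1·2) − (1·1 + 1·1) = 2 − 2 = 0
R3: Z -> G: (1·1) − (1·1) = 1 − 1 = 0
Every reaction leaves W unchanged, so W is conserved and no simulation is needed: W(T) = W(0) = 7 + 2·3 + 3 + 4 + 9 = 29

Value at T = 29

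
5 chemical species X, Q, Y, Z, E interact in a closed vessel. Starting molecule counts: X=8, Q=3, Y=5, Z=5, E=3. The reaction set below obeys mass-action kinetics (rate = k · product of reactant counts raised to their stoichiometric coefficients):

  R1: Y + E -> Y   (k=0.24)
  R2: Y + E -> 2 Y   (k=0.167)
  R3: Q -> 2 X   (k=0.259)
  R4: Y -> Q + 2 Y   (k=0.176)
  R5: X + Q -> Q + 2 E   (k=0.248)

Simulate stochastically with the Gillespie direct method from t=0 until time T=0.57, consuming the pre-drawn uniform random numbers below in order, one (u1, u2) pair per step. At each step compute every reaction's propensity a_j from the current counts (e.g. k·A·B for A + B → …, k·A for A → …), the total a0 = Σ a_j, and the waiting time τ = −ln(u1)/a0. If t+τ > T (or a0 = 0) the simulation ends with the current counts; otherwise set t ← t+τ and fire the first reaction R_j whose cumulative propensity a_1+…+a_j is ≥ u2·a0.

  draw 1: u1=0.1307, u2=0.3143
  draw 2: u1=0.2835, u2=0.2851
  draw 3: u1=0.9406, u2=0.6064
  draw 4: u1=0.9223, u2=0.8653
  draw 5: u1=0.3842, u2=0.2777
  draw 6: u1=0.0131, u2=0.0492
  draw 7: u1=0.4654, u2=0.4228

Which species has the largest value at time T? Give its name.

t=0.000: X=8 Q=3 Y=5 Z=5 E=3
Draw 1: a1=3.600, a2=2.505, a3=0.777, a4=0.880, a5=5.952, a0=13.714; τ=−ln(0.1307)/13.714=0.148 → t=0.148; u2·a0=0.3143·13.714=4.310; a1=3.600 < 4.310 ≤ a1+a2=6.105 → R2 fires; X=8 Q=3 Y=6 Z=5 E=2
Draw 2: a1=2.880, a2=2.004, a3=0.777, a4=1.056, a5=5.952, a0=12.669; τ=−ln(0.2835)/12.669=0.099 → t=0.248; u2·a0=0.2851·12.669=3.612; a1=2.880 < 3.612 ≤ a1+a2=4.884 → R2 fires; X=8 Q=3 Y=7 Z=5 E=1
Draw 3: a1=1.680, a2=1.169, a3=0.777, a4=1.232, a5=5.952, a0=10.810; τ=−ln(0.9406)/10.810=0.006 → t=0.254; u2·a0=0.6064·10.810=6.555; a1+…+a4=4.858 < 6.555 ≤ a1+…+a5=10.810 → R5 fires; X=7 Q=3 Y=7 Z=5 E=3
Draw 4: a1=5.040, a2=3.507, a3=0.777, a4=1.232, a5=5.208, a0=15.764; τ=−ln(0.9223)/15.764=0.005 → t=0.259; u2·a0=0.8653·15.764=13.641; a1+…+a4=10.556 < 13.641 ≤ a1+…+a5=15.764 → R5 fires; X=6 Q=3 Y=7 Z=5 E=5
Draw 5: a1=8.400, a2=5.845, a3=0.777, a4=1.232, a5=4.464, a0=20.718; τ=−ln(0.3842)/20.718=0.046 → t=0.305; u2·a0=0.2777·20.718=5.753 ≤ a1=8.400 → R1 fires; X=6 Q=3 Y=7 Z=5 E=4
Draw 6: a1=6.720, a2=4.676, a3=0.777, a4=1.232, a5=4.464, a0=17.869; τ=−ln(0.0131)/17.869=0.243 → t=0.547; u2·a0=0.0492·17.869=0.879 ≤ a1=6.720 → R1 fires; X=6 Q=3 Y=7 Z=5 E=3
Draw 7: a1=5.040, a2=3.507, a3=0.777, a4=1.232, a5=4.464, a0=15.020; τ=−ln(0.4654)/15.020=0.051 → t=0.598 > T=0.57: stop.
At T=0.57: X=6 Q=3 Y=7 Z=5 E=3; the largest is Y.

Dominant species at T: Y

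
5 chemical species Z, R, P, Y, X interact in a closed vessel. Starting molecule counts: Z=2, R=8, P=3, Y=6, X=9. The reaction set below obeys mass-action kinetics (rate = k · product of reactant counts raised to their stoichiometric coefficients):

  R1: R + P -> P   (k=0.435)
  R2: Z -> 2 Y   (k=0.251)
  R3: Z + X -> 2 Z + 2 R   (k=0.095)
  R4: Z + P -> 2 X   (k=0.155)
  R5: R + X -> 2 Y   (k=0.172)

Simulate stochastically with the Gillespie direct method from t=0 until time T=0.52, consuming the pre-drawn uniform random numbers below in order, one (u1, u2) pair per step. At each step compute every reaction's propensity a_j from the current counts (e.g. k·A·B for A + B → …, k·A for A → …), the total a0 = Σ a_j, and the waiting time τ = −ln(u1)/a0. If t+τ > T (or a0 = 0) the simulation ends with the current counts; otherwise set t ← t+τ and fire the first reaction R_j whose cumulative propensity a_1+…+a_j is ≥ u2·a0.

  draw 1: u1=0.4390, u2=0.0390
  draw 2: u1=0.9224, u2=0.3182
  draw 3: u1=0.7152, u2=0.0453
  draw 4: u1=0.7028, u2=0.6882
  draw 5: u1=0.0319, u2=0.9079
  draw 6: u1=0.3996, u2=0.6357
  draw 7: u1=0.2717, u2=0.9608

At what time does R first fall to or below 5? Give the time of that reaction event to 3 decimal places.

Threshold first reached at t = 0.052

t=0.000: Z=2 R=8 P=3 Y=6 X=9
Draw 1: a1=10.440, a2=0.502, a3=1.710, a4=0.930, a5=12.384, a0=25.966; τ=−ln(0.4390)/25.966=0.032 → t=0.032; u2·a0=0.0390·25.966=1.013 ≤ a1=10.440 → R1 fires; Z=2 R=7 P=3 Y=6 X=9
Draw 2: a1=9.135, a2=0.502, a3=1.710, a4=0.930, a5=10.836, a0=23.113; τ=−ln(0.9224)/23.113=0.003 → t=0.035; u2·a0=0.3182·23.113=7.355 ≤ a1=9.135 → R1 fires; Z=2 R=6 P=3 Y=6 X=9
Draw 3: a1=7.830, a2=0.502, a3=1.710, a4=0.930, a5=9.288, a0=20.260; τ=−ln(0.7152)/20.260=0.017 → t=0.052; u2·a0=0.0453·20.260=0.918 ≤ a1=7.830 → R1 fires; Z=2 R=5 P=3 Y=6 X=9
Draw 4: a1=6.525, a2=0.502, a3=1.710, a4=0.930, a5=7.740, a0=17.407; τ=−ln(0.7028)/17.407=0.020 → t=0.072; u2·a0=0.6882·17.407=11.979; a1+…+a4=9.667 < 11.979 ≤ a1+…+a5=17.407 → R5 fires; Z=2 R=4 P=3 Y=8 X=8
Draw 5: a1=5.220, a2=0.502, a3=1.520, a4=0.930, a5=5.504, a0=13.676; τ=−ln(0.0319)/13.676=0.252 → t=0.324; u2·a0=0.9079·13.676=12.416; a1+…+a4=8.172 < 12.416 ≤ a1+…+a5=13.676 → R5 fires; Z=2 R=3 P=3 Y=10 X=7
Draw 6: a1=3.915, a2=0.502, a3=1.330, a4=0.930, a5=3.612, a0=10.289; τ=−ln(0.3996)/10.289=0.089 → t=0.413; u2·a0=0.6357·10.289=6.541; a1+…+a3=5.747 < 6.541 ≤ a1+…+a4=6.677 → R4 fires; Z=1 R=3 P=2 Y=10 X=9
Draw 7: a1=2.610, a2=0.251, a3=0.855, a4=0.310, a5=4.644, a0=8.670; τ=−ln(0.2717)/8.670=0.150 → t=0.563 > T=0.52: stop.
R first becomes ≤ 5 when it reaches 5 at the event at t=0.052.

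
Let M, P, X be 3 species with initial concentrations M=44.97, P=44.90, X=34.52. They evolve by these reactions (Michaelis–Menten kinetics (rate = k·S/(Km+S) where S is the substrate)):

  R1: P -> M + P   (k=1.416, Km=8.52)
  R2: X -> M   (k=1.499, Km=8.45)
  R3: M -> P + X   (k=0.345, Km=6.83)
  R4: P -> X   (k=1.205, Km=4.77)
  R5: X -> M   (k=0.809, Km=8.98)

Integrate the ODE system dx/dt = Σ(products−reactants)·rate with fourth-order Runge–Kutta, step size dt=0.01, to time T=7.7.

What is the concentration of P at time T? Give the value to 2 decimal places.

P at T = 38.93

RK4 with dt=0.01: 770 steps to T=7.7. Trajectory (selected grid times):
t=0.00: M=44.97 P=44.90 X=34.52
t=0.86: M=47.32 P=44.22 X=34.13
t=1.71: M=49.63 P=43.56 X=33.75
t=2.57: M=51.97 P=42.88 X=33.36
t=3.42: M=54.27 P=42.22 X=32.99
t=4.28: M=56.59 P=41.56 X=32.61
t=5.13: M=58.87 P=40.90 X=32.24
t=5.99: M=61.18 P=40.24 X=31.87
t=6.84: M=63.45 P=39.59 X=31.51
t=7.70: M=65.73 P=38.93 X=31.14
Read off P at T=7.7: 38.93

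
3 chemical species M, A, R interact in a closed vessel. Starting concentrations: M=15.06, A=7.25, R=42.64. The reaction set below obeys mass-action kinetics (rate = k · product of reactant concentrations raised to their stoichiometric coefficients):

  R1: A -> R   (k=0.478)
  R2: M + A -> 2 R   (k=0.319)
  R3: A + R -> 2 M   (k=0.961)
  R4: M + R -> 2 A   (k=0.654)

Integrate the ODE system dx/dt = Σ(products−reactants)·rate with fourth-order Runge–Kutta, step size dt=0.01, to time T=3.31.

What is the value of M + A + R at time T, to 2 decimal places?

Value at T = 64.95

Check how each reaction changes W = M + A + R (weight of products minus weight of reactants):
R1: A -> R: (1·1) − (1·1) = 1 − 1 = 0
R2: M + A -> 2 R: (1·2) − (1·1 + 1·1) = 2 − 2 = 0
R3: A + R -> 2 M: (1·2) − (1·1 + 1·1) = 2 − 2 = 0
R4: M + R -> 2 A: (1·2) − (1·1 + 1·1) = 2 − 2 = 0
Every reaction leaves W unchanged, so W is conserved and no simulation is needed: W(T) = W(0) = 15.06 + 7.25 + 42.64 = 64.95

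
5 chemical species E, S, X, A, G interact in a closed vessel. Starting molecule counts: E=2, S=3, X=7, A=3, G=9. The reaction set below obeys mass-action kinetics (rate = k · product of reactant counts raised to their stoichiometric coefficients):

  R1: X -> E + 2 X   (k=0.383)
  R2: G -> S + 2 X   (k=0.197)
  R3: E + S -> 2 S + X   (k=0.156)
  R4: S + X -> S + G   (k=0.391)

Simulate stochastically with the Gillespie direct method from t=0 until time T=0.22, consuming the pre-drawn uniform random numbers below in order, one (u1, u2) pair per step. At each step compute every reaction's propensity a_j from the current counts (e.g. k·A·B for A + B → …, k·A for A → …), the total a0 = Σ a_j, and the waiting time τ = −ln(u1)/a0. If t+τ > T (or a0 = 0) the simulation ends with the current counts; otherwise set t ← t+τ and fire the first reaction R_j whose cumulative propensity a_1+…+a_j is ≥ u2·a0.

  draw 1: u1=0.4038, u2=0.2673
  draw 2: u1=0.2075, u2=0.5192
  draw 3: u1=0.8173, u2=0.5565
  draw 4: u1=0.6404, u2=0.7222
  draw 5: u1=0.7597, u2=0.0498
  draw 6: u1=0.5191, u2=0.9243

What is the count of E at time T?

t=0.000: E=2 S=3 X=7 A=3 G=9
Draw 1: a1=2.681, a2=1.773, a3=0.936, a4=8.211, a0=13.601; τ=−ln(0.4038)/13.601=0.067 → t=0.067; u2·a0=0.2673·13.601=3.636; a1=2.681 < 3.636 ≤ a1+a2=4.454 → R2 fires; E=2 S=4 X=9 A=3 G=8
Draw 2: a1=3.447, a2=1.576, a3=1.248, a4=14.076, a0=20.347; τ=−ln(0.2075)/20.347=0.077 → t=0.144; u2·a0=0.5192·20.347=10.564; a1+…+a3=6.271 < 10.564 ≤ a1+…+a4=20.347 → R4 fires; E=2 S=4 X=8 A=3 G=9
Draw 3: a1=3.064, a2=1.773, a3=1.248, a4=12.512, a0=18.597; τ=−ln(0.8173)/18.597=0.011 → t=0.155; u2·a0=0.5565·18.597=10.349; a1+…+a3=6.085 < 10.349 ≤ a1+…+a4=18.597 → R4 fires; E=2 S=4 X=7 A=3 G=10
Draw 4: a1=2.681, a2=1.970, a3=1.248, a4=10.948, a0=16.847; τ=−ln(0.6404)/16.847=0.026 → t=0.181; u2·a0=0.7222·16.847=12.167; a1+…+a3=5.899 < 12.167 ≤ a1+…+a4=16.847 → R4 fires; E=2 S=4 X=6 A=3 G=11
Draw 5: a1=2.298, a2=2.167, a3=1.248, a4=9.384, a0=15.097; τ=−ln(0.7597)/15.097=0.018 → t=0.199; u2·a0=0.0498·15.097=0.752 ≤ a1=2.298 → R1 fires; E=3 S=4 X=7 A=3 G=11
Draw 6: a1=2.681, a2=2.167, a3=1.872, a4=10.948, a0=17.668; τ=−ln(0.5191)/17.668=0.037 → t=0.237 > T=0.22: stop.
Read off E at T=0.22: 3

E at T = 3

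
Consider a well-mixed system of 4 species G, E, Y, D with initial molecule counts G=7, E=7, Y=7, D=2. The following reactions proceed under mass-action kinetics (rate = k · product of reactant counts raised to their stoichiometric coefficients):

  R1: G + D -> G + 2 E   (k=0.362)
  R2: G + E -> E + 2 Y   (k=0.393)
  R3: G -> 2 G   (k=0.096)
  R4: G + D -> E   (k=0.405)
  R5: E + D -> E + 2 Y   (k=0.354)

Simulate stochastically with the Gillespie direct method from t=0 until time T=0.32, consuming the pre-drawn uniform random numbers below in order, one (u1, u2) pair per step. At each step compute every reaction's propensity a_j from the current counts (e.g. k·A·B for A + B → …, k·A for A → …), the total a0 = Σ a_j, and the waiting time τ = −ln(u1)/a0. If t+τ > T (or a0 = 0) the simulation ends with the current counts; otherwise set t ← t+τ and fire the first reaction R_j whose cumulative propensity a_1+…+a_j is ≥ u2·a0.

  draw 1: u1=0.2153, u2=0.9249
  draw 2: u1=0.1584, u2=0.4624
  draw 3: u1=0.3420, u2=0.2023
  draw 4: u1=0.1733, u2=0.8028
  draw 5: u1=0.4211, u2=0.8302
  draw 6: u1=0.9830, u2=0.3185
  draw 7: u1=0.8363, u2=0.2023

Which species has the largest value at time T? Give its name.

Dominant species at T: Y

t=0.000: G=7 E=7 Y=7 D=2
Draw 1: a1=5.068, a2=19.257, a3=0.672, a4=5.670, a5=4.956, a0=35.623; τ=−ln(0.2153)/35.623=0.043 → t=0.043; u2·a0=0.9249·35.623=32.948; a1+…+a4=30.667 < 32.948 ≤ a1+…+a5=35.623 → R5 fires; G=7 E=7 Y=9 D=1
Draw 2: a1=2.534, a2=19.257, a3=0.672, a4=2.835, a5=2.478, a0=27.776; τ=−ln(0.1584)/27.776=0.066 → t=0.109; u2·a0=0.4624·27.776=12.844; a1=2.534 < 12.844 ≤ a1+a2=21.791 → R2 fires; G=6 E=7 Y=11 D=1
Draw 3: a1=2.172, a2=16.506, a3=0.576, a4=2.430, a5=2.478, a0=24.162; τ=−ln(0.3420)/24.162=0.044 → t=0.154; u2·a0=0.2023·24.162=4.888; a1=2.172 < 4.888 ≤ a1+a2=18.678 → R2 fires; G=5 E=7 Y=13 D=1
Draw 4: a1=1.810, a2=13.755, a3=0.480, a4=2.025, a5=2.478, a0=20.548; τ=−ln(0.1733)/20.548=0.085 → t=0.239; u2·a0=0.8028·20.548=16.496; a1+…+a3=16.045 < 16.496 ≤ a1+…+a4=18.070 → R4 fires; G=4 E=8 Y=13 D=0
Draw 5: a1=0.000, a2=12.576, a3=0.384, a4=0.000, a5=0.000, a0=12.960; τ=−ln(0.4211)/12.960=0.067 → t=0.306; u2·a0=0.8302·12.960=10.759; a1=0.000 < 10.759 ≤ a1+a2=12.576 → R2 fires; G=3 E=8 Y=15 D=0
Draw 6: a1=0.000, a2=9.432, a3=0.288, a4=0.000, a5=0.000, a0=9.720; τ=−ln(0.9830)/9.720=0.002 → t=0.308; u2·a0=0.3185·9.720=3.096; a1=0.000 < 3.096 ≤ a1+a2=9.432 → R2 fires; G=2 E=8 Y=17 D=0
Draw 7: a1=0.000, a2=6.288, a3=0.192, a4=0.000, a5=0.000, a0=6.480; τ=−ln(0.8363)/6.480=0.028 → t=0.335 > T=0.32: stop.
At T=0.32: G=2 E=8 Y=17 D=0; the largest is Y.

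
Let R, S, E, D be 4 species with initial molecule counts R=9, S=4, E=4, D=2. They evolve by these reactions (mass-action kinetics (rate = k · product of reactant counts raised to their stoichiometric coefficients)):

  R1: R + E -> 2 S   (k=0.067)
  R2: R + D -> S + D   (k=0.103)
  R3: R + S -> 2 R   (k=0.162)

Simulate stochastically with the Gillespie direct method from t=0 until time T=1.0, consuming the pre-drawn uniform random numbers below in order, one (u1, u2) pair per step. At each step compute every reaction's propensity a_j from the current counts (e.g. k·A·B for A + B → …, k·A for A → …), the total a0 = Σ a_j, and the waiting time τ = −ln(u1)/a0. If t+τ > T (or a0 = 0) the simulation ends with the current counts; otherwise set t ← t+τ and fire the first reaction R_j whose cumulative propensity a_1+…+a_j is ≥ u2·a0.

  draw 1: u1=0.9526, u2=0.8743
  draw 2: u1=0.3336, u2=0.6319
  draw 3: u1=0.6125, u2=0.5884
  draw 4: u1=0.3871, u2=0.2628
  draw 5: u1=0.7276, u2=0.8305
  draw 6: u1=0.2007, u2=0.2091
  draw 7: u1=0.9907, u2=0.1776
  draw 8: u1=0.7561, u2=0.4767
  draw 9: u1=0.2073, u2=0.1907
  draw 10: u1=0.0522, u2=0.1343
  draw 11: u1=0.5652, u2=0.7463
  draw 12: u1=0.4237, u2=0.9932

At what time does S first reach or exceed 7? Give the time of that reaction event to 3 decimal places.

Threshold first reached at t = 0.893

t=0.000: R=9 S=4 E=4 D=2
Draw 1: a1=2.412, a2=1.854, a3=5.832, a0=10.098; τ=−ln(0.9526)/10.098=0.005 → t=0.005; u2·a0=0.8743·10.098=8.829; a1+a2=4.266 < 8.829 ≤ a1+…+a3=10.098 → R3 fires; R=10 S=3 E=4 D=2
Draw 2: a1=2.680, a2=2.060, a3=4.860, a0=9.600; τ=−ln(0.3336)/9.600=0.114 → t=0.119; u2·a0=0.6319·9.600=6.066; a1+a2=4.740 < 6.066 ≤ a1+…+a3=9.600 → R3 fires; R=11 S=2 E=4 D=2
Draw 3: a1=2.948, a2=2.266, a3=3.564, a0=8.778; τ=−ln(0.6125)/8.778=0.056 → t=0.175; u2·a0=0.5884·8.778=5.165; a1=2.948 < 5.165 ≤ a1+a2=5.214 → R2 fires; R=10 S=3 E=4 D=2
Draw 4: a1=2.680, a2=2.060, a3=4.860, a0=9.600; τ=−ln(0.3871)/9.600=0.099 → t=0.274; u2·a0=0.2628·9.600=2.523 ≤ a1=2.680 → R1 fires; R=9 S=5 E=3 D=2
Draw 5: a1=1.809, a2=1.854, a3=7.290, a0=10.953; τ=−ln(0.7276)/10.953=0.029 → t=0.303; u2·a0=0.8305·10.953=9.096; a1+a2=3.663 < 9.096 ≤ a1+…+a3=10.953 → R3 fires; R=10 S=4 E=3 D=2
Draw 6: a1=2.010, a2=2.060, a3=6.480, a0=10.550; τ=−ln(0.2007)/10.550=0.152 → t=0.455; u2·a0=0.2091·10.550=2.206; a1=2.010 < 2.206 ≤ a1+a2=4.070 → R2 fires; R=9 S=5 E=3 D=2
Draw 7: a1=1.809, a2=1.854, a3=7.290, a0=10.953; τ=−ln(0.9907)/10.953=0.001 → t=0.456; u2·a0=0.1776·10.953=1.945; a1=1.809 < 1.945 ≤ a1+a2=3.663 → R2 fires; R=8 S=6 E=3 D=2
Draw 8: a1=1.608, a2=1.648, a3=7.776, a0=11.032; τ=−ln(0.7561)/11.032=0.025 → t=0.481; u2·a0=0.4767·11.032=5.259; a1+a2=3.256 < 5.259 ≤ a1+…+a3=11.032 → R3 fires; R=9 S=5 E=3 D=2
Draw 9: a1=1.809, a2=1.854, a3=7.290, a0=10.953; τ=−ln(0.2073)/10.953=0.144 → t=0.625; u2·a0=0.1907·10.953=2.089; a1=1.809 < 2.089 ≤ a1+a2=3.663 → R2 fires; R=8 S=6 E=3 D=2
Draw 10: a1=1.608, a2=1.648, a3=7.776, a0=11.032; τ=−ln(0.0522)/11.032=0.268 → t=0.893; u2·a0=0.1343·11.032=1.482 ≤ a1=1.608 → R1 fires; R=7 S=8 E=2 D=2
Draw 11: a1=0.938, a2=1.442, a3=9.072, a0=11.452; τ=−ln(0.5652)/11.452=0.050 → t=0.942; u2·a0=0.7463·11.452=8.547; a1+a2=2.380 < 8.547 ≤ a1+…+a3=11.452 → R3 fires; R=8 S=7 E=2 D=2
Draw 12: a1=1.072, a2=1.648, a3=9.072, a0=11.792; τ=−ln(0.4237)/11.792=0.073 → t=1.015 > T=1.0: stop.
S first becomes ≥ 7 when it reaches 8 at the event at t=0.893.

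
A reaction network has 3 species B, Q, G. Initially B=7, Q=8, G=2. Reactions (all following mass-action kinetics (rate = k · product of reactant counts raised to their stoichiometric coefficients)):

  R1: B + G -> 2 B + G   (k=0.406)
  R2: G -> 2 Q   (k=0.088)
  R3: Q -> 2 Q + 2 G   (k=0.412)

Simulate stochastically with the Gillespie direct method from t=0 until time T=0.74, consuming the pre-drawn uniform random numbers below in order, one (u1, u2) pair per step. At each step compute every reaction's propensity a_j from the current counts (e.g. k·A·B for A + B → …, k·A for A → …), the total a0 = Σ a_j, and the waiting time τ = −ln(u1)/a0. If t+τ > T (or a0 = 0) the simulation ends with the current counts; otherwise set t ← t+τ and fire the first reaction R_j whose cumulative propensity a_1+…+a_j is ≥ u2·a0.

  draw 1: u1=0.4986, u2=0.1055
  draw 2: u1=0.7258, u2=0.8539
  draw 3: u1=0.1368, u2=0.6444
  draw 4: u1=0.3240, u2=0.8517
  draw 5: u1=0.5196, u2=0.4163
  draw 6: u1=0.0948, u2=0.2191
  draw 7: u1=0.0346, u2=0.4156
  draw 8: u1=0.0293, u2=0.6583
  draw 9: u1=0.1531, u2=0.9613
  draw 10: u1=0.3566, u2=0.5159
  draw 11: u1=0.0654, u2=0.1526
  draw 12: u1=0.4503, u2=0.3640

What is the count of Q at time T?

t=0.000: B=7 Q=8 G=2
Draw 1: a1=5.684, a2=0.176, a3=3.296, a0=9.156; τ=−ln(0.4986)/9.156=0.076 → t=0.076; u2·a0=0.1055·9.156=0.966 ≤ a1=5.684 → R1 fires; B=8 Q=8 G=2
Draw 2: a1=6.496, a2=0.176, a3=3.296, a0=9.968; τ=−ln(0.7258)/9.968=0.032 → t=0.108; u2·a0=0.8539·9.968=8.512; a1+a2=6.672 < 8.512 ≤ a1+…+a3=9.968 → R3 fires; B=8 Q=9 G=4
Draw 3: a1=12.992, a2=0.352, a3=3.708, a0=17.052; τ=−ln(0.1368)/17.052=0.117 → t=0.225; u2·a0=0.6444·17.052=10.988 ≤ a1=12.992 → R1 fires; B=9 Q=9 G=4
Draw 4: a1=14.616, a2=0.352, a3=3.708, a0=18.676; τ=−ln(0.3240)/18.676=0.060 → t=0.285; u2·a0=0.8517·18.676=15.906; a1+a2=14.968 < 15.906 ≤ a1+…+a3=18.676 → R3 fires; B=9 Q=10 G=6
Draw 5: a1=21.924, a2=0.528, a3=4.120, a0=26.572; τ=−ln(0.5196)/26.572=0.025 → t=0.310; u2·a0=0.4163·26.572=11.062 ≤ a1=21.924 → R1 fires; B=10 Q=10 G=6
Draw 6: a1=24.360, a2=0.528, a3=4.120, a0=29.008; τ=−ln(0.0948)/29.008=0.081 → t=0.391; u2·a0=0.2191·29.008=6.356 ≤ a1=24.360 → R1 fires; B=11 Q=10 G=6
Draw 7: a1=26.796, a2=0.528, a3=4.120, a0=31.444; τ=−ln(0.0346)/31.444=0.107 → t=0.498; u2·a0=0.4156·31.444=13.068 ≤ a1=26.796 → R1 fires; B=12 Q=10 G=6
Draw 8: a1=29.232, a2=0.528, a3=4.120, a0=33.880; τ=−ln(0.0293)/33.880=0.104 → t=0.602; u2·a0=0.6583·33.880=22.303 ≤ a1=29.232 → R1 fires; B=13 Q=10 G=6
Draw 9: a1=31.668, a2=0.528, a3=4.120, a0=36.316; τ=−ln(0.1531)/36.316=0.052 → t=0.654; u2·a0=0.9613·36.316=34.911; a1+a2=32.196 < 34.911 ≤ a1+…+a3=36.316 → R3 fires; B=13 Q=11 G=8
Draw 10: a1=42.224, a2=0.704, a3=4.532, a0=47.460; τ=−ln(0.3566)/47.460=0.022 → t=0.676; u2·a0=0.5159·47.460=24.485 ≤ a1=42.224 → R1 fires; B=14 Q=11 G=8
Draw 11: a1=45.472, a2=0.704, a3=4.532, a0=50.708; τ=−ln(0.0654)/50.708=0.054 → t=0.729; u2·a0=0.1526·50.708=7.738 ≤ a1=45.472 → R1 fires; B=15 Q=11 G=8
Draw 12: a1=48.720, a2=0.704, a3=4.532, a0=53.956; τ=−ln(0.4503)/53.956=0.015 → t=0.744 > T=0.74: stop.
Read off Q at T=0.74: 11

Q at T = 11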